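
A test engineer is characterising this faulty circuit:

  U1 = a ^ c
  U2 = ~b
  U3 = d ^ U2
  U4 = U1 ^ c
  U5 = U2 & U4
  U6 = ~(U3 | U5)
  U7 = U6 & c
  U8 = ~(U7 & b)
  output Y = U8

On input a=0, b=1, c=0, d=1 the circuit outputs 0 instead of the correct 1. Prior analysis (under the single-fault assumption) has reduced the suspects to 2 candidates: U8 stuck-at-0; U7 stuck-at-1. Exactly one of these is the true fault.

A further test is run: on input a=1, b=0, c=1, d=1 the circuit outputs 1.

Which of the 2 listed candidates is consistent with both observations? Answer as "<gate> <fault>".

U7 stuck-at-1

Evaluate each candidate on input a=1, b=0, c=1, d=1:
  U8 stuck-at-0: U1=0, U2=1, U3=0, U4=1, U5=1, U6=0, U7=0, U8=0 [stuck-at-0] → 0 — eliminated
  U7 stuck-at-1: U1=0, U2=1, U3=0, U4=1, U5=1, U6=0, U7=1 [stuck-at-1], U8=1 → 1 — matches
Only U7 stuck-at-1 reproduces the observed 1.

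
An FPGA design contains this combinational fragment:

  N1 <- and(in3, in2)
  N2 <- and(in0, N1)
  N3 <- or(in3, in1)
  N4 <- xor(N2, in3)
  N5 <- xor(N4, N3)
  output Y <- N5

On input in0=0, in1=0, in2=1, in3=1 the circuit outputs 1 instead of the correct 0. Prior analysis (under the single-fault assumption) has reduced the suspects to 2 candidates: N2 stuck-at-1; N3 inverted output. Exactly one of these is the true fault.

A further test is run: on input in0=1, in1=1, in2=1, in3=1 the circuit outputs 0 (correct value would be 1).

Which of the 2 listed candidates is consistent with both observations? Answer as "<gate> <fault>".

Evaluate each candidate on input in0=1, in1=1, in2=1, in3=1:
  N2 stuck-at-1: N1=1, N2=1 [stuck-at-1], N3=1, N4=0, N5=1 → 1 — eliminated
  N3 inverted output: N1=1, N2=1, N3=0 [inverted output], N4=0, N5=0 → 0 — matches
Only N3 inverted output reproduces the observed 0.

N3 inverted output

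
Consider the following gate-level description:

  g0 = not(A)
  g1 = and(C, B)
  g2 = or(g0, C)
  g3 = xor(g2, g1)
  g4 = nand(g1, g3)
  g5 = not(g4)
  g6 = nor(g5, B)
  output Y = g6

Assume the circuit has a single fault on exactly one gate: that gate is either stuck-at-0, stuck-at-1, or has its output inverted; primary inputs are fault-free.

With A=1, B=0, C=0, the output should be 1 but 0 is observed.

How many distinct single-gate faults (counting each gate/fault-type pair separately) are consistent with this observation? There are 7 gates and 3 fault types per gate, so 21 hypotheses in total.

Fault-free: g0=0, g1=0, g2=0, g3=0, g4=1, g5=0, g6=1 → 1. Observed 0.
  g0: none of the 3 fault types match ✗
  g1: stuck-at-1, inverted output ✓; others ✗
  g2: none of the 3 fault types match ✗
  g3: none of the 3 fault types match ✗
  g4: stuck-at-0, inverted output ✓; others ✗
  g5: stuck-at-1, inverted output ✓; others ✗
  g6: stuck-at-0, inverted output ✓; others ✗
Consistent faults: {g1 stuck-at-1, g1 inverted output, g4 stuck-at-0, g4 inverted output, g5 stuck-at-1, g5 inverted output, g6 stuck-at-0, g6 inverted output} — 8 in all.

8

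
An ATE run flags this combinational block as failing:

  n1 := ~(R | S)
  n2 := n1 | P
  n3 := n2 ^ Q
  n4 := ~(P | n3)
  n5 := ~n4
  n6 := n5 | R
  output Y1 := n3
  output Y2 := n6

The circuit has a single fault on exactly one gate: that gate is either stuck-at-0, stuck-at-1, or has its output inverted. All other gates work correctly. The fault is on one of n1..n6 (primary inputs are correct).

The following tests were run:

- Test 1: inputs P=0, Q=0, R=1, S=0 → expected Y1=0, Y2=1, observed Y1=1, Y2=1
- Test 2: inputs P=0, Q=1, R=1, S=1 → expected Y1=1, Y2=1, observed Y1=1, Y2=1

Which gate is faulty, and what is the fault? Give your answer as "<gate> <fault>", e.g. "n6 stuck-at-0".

n3 stuck-at-1

Fault-free values for test 1 (P=0, Q=0, R=1, S=0): n1=0, n2=0, n3=0, n4=1, n5=0, n6=1, giving Y1=0, Y2=1. Observed Y1=1, Y2=1.
Test 1: faults giving observed Y1=1, Y2=1 are {n1 stuck-at-1, n1 inverted output, n2 stuck-at-1, n2 inverted output, n3 stuck-at-1, n3 inverted output}.
Test 2 (P=0, Q=1, R=1, S=1): fault-free n1=0, n2=0, n3=1, n4=0, n5=1, n6=1 → Y1=1, Y2=1; observed Y1=1, Y2=1. Eliminates n1 stuck-at-1, n1 inverted output, n2 stuck-at-1, n2 inverted output, n3 inverted output.
Only n3 stuck-at-1 is consistent with every test.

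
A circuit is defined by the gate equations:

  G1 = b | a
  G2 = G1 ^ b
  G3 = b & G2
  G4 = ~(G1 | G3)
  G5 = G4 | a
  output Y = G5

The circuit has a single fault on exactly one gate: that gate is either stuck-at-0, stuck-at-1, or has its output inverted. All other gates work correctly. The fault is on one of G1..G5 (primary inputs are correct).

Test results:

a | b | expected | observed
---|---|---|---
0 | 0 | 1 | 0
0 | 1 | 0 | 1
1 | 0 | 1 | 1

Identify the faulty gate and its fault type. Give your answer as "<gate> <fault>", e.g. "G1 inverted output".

G4 inverted output

Fault-free values for test 1 (a=0, b=0): G1=0, G2=0, G3=0, G4=1, G5=1, giving Y=1. Observed 0.
Test 1: faults giving observed 0 are {G1 stuck-at-1, G1 inverted output, G3 stuck-at-1, G3 inverted output, G4 stuck-at-0, G4 inverted output, G5 stuck-at-0, G5 inverted output}.
Test 2 (a=0, b=1): fault-free G1=1, G2=0, G3=0, G4=0, G5=0 → 0; observed 1. Eliminates G1 stuck-at-1, G1 inverted output, G3 stuck-at-1, G3 inverted output, G4 stuck-at-0, G5 stuck-at-0.
Test 3 (a=1, b=0): fault-free G1=1, G2=1, G3=0, G4=0, G5=1 → 1; observed 1. Eliminates G5 inverted output.
Only G4 inverted output is consistent with every test.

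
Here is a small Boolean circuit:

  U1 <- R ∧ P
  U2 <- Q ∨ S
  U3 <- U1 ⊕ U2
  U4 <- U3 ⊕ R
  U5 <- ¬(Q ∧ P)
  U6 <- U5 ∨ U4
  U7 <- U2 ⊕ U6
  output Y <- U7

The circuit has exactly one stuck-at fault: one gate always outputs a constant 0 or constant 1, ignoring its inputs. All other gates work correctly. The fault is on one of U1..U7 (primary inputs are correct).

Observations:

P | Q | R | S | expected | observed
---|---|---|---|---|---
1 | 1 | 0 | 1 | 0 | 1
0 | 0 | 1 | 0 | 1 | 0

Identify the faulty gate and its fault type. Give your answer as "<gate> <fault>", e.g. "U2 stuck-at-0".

U6 stuck-at-0

Fault-free values for test 1 (P=1, Q=1, R=0, S=1): U1=0, U2=1, U3=1, U4=1, U5=0, U6=1, U7=0, giving Y=0. Observed 1.
Test 1: faults giving observed 1 are {U1 stuck-at-1, U3 stuck-at-0, U4 stuck-at-0, U6 stuck-at-0, U7 stuck-at-1}.
Test 2 (P=0, Q=0, R=1, S=0): fault-free U1=0, U2=0, U3=0, U4=1, U5=1, U6=1, U7=1 → 1; observed 0. Eliminates U1 stuck-at-1, U3 stuck-at-0, U4 stuck-at-0, U7 stuck-at-1.
Only U6 stuck-at-0 is consistent with every test.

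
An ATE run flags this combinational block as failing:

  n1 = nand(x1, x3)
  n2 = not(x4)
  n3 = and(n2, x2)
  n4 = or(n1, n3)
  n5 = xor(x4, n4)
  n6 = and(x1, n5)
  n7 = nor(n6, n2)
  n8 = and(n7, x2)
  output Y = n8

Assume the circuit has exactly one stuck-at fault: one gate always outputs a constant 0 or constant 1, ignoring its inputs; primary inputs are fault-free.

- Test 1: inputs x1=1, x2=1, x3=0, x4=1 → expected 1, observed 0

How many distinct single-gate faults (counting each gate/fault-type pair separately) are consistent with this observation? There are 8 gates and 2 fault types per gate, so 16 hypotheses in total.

7

Fault-free: n1=1, n2=0, n3=0, n4=1, n5=0, n6=0, n7=1, n8=1 → 1. Observed 0.
  n1: stuck-at-0 ✓; others ✗
  n2: stuck-at-1 ✓; others ✗
  n3: none of the 2 fault types match ✗
  n4: stuck-at-0 ✓; others ✗
  n5: stuck-at-1 ✓; others ✗
  n6: stuck-at-1 ✓; others ✗
  n7: stuck-at-0 ✓; others ✗
  n8: stuck-at-0 ✓; others ✗
Consistent faults: {n1 stuck-at-0, n2 stuck-at-1, n4 stuck-at-0, n5 stuck-at-1, n6 stuck-at-1, n7 stuck-at-0, n8 stuck-at-0} — 7 in all.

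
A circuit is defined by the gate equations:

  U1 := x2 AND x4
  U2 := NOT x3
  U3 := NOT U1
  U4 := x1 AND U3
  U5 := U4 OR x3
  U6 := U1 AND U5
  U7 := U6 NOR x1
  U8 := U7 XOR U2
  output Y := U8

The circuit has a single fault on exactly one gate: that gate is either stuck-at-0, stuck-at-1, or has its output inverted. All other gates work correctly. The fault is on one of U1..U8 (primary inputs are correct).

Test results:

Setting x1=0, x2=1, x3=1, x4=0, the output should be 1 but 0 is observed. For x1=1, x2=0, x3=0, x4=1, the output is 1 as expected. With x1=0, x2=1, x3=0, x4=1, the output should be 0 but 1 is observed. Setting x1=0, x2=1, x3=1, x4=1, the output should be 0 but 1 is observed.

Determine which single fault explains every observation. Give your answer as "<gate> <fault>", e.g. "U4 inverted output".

U6 inverted output

Fault-free values for test 1 (x1=0, x2=1, x3=1, x4=0): U1=0, U2=0, U3=1, U4=0, U5=1, U6=0, U7=1, U8=1, giving Y=1. Observed 0.
Test 1: faults giving observed 0 are {U1 stuck-at-1, U1 inverted output, U2 stuck-at-1, U2 inverted output, U6 stuck-at-1, U6 inverted output, U7 stuck-at-0, U7 inverted output, U8 stuck-at-0, U8 inverted output}.
Test 2 (x1=1, x2=0, x3=0, x4=1): fault-free U1=0, U2=1, U3=1, U4=1, U5=1, U6=0, U7=0, U8=1 → 1; observed 1. Eliminates U2 inverted output, U7 inverted output, U8 stuck-at-0, U8 inverted output.
Test 3 (x1=0, x2=1, x3=0, x4=1): fault-free U1=1, U2=1, U3=0, U4=0, U5=0, U6=0, U7=1, U8=0 → 0; observed 1. Eliminates U1 stuck-at-1, U1 inverted output, U2 stuck-at-1.
Test 4 (x1=0, x2=1, x3=1, x4=1): fault-free U1=1, U2=0, U3=0, U4=0, U5=1, U6=1, U7=0, U8=0 → 0; observed 1. Eliminates U6 stuck-at-1, U7 stuck-at-0.
Only U6 inverted output is consistent with every test.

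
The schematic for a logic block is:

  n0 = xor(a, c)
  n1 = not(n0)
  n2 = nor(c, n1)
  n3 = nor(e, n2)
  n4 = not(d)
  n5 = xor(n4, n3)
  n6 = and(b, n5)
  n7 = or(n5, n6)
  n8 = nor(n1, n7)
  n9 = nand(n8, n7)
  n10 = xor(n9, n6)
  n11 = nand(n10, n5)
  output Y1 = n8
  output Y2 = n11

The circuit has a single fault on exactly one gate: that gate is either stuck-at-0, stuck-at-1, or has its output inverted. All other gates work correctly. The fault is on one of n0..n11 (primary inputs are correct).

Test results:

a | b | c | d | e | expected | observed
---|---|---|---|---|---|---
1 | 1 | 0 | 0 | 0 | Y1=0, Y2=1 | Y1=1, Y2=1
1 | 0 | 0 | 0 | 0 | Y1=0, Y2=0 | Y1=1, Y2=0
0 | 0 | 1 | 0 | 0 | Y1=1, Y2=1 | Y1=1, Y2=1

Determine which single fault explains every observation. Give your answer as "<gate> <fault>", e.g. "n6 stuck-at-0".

n7 stuck-at-0

Fault-free values for test 1 (a=1, b=1, c=0, d=0, e=0): n0=1, n1=0, n2=1, n3=0, n4=1, n5=1, n6=1, n7=1, n8=0, n9=1, n10=0, n11=1, giving Y1=0, Y2=1. Observed Y1=1, Y2=1.
Test 1: faults giving observed Y1=1, Y2=1 are {n2 stuck-at-0, n2 inverted output, n3 stuck-at-1, n3 inverted output, n4 stuck-at-0, n4 inverted output, n5 stuck-at-0, n5 inverted output, n7 stuck-at-0, n7 inverted output}.
Test 2 (a=1, b=0, c=0, d=0, e=0): fault-free n0=1, n1=0, n2=1, n3=0, n4=1, n5=1, n6=0, n7=1, n8=0, n9=1, n10=1, n11=0 → Y1=0, Y2=0; observed Y1=1, Y2=0. Eliminates n2 stuck-at-0, n2 inverted output, n3 stuck-at-1, n3 inverted output, n4 stuck-at-0, n4 inverted output, n5 stuck-at-0, n5 inverted output.
Test 3 (a=0, b=0, c=1, d=0, e=0): fault-free n0=1, n1=0, n2=0, n3=1, n4=1, n5=0, n6=0, n7=0, n8=1, n9=1, n10=1, n11=1 → Y1=1, Y2=1; observed Y1=1, Y2=1. Eliminates n7 inverted output.
Only n7 stuck-at-0 is consistent with every test.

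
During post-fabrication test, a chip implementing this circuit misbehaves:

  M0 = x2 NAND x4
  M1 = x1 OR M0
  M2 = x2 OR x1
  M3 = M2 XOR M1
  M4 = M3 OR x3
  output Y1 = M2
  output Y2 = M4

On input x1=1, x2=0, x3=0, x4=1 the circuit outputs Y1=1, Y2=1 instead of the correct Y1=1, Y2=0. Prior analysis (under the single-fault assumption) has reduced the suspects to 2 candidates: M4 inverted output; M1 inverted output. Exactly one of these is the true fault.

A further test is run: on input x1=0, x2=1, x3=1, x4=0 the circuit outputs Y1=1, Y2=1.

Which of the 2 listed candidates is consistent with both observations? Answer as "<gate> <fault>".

Evaluate each candidate on input x1=0, x2=1, x3=1, x4=0:
  M4 inverted output: M0=1, M1=1, M2=1, M3=0, M4=0 [inverted output] → Y1=1, Y2=0 — eliminated
  M1 inverted output: M0=1, M1=0 [inverted output], M2=1, M3=1, M4=1 → Y1=1, Y2=1 — matches
Only M1 inverted output reproduces the observed Y1=1, Y2=1.

M1 inverted output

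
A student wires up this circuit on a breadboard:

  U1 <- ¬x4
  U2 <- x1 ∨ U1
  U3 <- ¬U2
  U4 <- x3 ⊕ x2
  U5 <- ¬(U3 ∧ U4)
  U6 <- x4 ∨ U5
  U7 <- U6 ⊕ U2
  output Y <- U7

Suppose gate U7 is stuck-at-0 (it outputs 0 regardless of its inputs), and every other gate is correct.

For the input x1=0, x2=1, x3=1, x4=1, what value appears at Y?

0

Propagate with U7 forced: U1=0, U2=0, U3=1, U4=0, U5=1, U6=1, U7=0 [stuck-at-0].
So Y = 0. (Without the fault it would be 1.)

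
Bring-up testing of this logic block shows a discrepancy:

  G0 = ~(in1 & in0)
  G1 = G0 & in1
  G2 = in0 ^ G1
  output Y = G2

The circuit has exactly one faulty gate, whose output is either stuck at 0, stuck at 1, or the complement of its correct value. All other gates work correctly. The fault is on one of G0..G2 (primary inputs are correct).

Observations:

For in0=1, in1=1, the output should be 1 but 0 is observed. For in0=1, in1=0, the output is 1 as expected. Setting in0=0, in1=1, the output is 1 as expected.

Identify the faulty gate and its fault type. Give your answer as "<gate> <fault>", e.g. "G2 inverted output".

G0 stuck-at-1

Fault-free values for test 1 (in0=1, in1=1): G0=0, G1=0, G2=1, giving Y=1. Observed 0.
Test 1: faults giving observed 0 are {G0 stuck-at-1, G0 inverted output, G1 stuck-at-1, G1 inverted output, G2 stuck-at-0, G2 inverted output}.
Test 2 (in0=1, in1=0): fault-free G0=1, G1=0, G2=1 → 1; observed 1. Eliminates G1 stuck-at-1, G1 inverted output, G2 stuck-at-0, G2 inverted output.
Test 3 (in0=0, in1=1): fault-free G0=1, G1=1, G2=1 → 1; observed 1. Eliminates G0 inverted output.
Only G0 stuck-at-1 is consistent with every test.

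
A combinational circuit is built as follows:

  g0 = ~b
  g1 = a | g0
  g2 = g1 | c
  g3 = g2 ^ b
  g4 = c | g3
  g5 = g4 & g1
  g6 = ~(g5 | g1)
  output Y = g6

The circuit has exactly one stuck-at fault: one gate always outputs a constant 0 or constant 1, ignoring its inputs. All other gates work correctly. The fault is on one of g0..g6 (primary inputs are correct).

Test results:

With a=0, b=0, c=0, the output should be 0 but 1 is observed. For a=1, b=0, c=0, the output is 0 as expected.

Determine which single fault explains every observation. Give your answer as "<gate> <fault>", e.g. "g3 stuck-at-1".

Fault-free values for test 1 (a=0, b=0, c=0): g0=1, g1=1, g2=1, g3=1, g4=1, g5=1, g6=0, giving Y=0. Observed 1.
Test 1: faults giving observed 1 are {g0 stuck-at-0, g1 stuck-at-0, g6 stuck-at-1}.
Test 2 (a=1, b=0, c=0): fault-free g0=1, g1=1, g2=1, g3=1, g4=1, g5=1, g6=0 → 0; observed 0. Eliminates g1 stuck-at-0, g6 stuck-at-1.
Only g0 stuck-at-0 is consistent with every test.

g0 stuck-at-0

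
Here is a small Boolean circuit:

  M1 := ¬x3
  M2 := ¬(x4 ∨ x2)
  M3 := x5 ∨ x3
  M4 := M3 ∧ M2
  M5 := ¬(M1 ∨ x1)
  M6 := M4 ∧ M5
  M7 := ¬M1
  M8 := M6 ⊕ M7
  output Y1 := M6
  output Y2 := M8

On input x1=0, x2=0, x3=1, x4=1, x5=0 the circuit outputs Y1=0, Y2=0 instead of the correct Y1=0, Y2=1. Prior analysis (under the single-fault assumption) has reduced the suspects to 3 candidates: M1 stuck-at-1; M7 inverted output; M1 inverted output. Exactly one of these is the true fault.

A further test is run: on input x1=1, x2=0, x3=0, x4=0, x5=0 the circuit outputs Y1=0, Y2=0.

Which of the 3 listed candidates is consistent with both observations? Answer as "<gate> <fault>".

M1 stuck-at-1

Evaluate each candidate on input x1=1, x2=0, x3=0, x4=0, x5=0:
  M1 stuck-at-1: M1=1 [stuck-at-1], M2=1, M3=0, M4=0, M5=0, M6=0, M7=0, M8=0 → Y1=0, Y2=0 — matches
  M7 inverted output: M1=1, M2=1, M3=0, M4=0, M5=0, M6=0, M7=1 [inverted output], M8=1 → Y1=0, Y2=1 — eliminated
  M1 inverted output: M1=0 [inverted output], M2=1, M3=0, M4=0, M5=0, M6=0, M7=1, M8=1 → Y1=0, Y2=1 — eliminated
Only M1 stuck-at-1 reproduces the observed Y1=0, Y2=0.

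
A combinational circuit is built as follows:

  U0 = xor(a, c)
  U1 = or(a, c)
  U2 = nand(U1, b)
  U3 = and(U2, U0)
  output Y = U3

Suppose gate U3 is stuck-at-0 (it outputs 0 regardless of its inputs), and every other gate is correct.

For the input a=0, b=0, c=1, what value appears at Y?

0

Propagate with U3 forced: U0=1, U1=1, U2=1, U3=0 [stuck-at-0].
So Y = 0. (Without the fault it would be 1.)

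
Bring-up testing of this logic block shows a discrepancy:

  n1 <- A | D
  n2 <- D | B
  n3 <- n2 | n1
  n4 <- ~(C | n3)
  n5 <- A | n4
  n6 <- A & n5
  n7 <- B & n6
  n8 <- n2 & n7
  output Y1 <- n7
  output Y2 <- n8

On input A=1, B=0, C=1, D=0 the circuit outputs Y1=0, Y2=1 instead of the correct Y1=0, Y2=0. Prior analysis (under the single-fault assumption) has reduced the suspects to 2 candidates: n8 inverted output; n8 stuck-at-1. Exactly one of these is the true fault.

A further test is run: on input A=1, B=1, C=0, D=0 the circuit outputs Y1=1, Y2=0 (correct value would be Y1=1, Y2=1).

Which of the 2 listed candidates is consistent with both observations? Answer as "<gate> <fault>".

Evaluate each candidate on input A=1, B=1, C=0, D=0:
  n8 inverted output: n1=1, n2=1, n3=1, n4=0, n5=1, n6=1, n7=1, n8=0 [inverted output] → Y1=1, Y2=0 — matches
  n8 stuck-at-1: n1=1, n2=1, n3=1, n4=0, n5=1, n6=1, n7=1, n8=1 [stuck-at-1] → Y1=1, Y2=1 — eliminated
Only n8 inverted output reproduces the observed Y1=1, Y2=0.

n8 inverted output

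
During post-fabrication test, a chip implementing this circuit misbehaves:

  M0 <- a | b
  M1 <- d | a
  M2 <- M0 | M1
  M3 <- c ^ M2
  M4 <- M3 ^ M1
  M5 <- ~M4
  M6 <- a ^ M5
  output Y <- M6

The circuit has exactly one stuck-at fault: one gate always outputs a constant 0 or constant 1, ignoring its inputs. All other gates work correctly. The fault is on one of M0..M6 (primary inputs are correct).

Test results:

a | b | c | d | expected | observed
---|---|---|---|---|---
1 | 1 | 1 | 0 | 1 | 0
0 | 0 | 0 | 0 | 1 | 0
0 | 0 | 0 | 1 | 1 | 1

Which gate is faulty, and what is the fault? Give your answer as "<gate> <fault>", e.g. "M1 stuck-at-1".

Fault-free values for test 1 (a=1, b=1, c=1, d=0): M0=1, M1=1, M2=1, M3=0, M4=1, M5=0, M6=1, giving Y=1. Observed 0.
Test 1: faults giving observed 0 are {M1 stuck-at-0, M2 stuck-at-0, M3 stuck-at-1, M4 stuck-at-0, M5 stuck-at-1, M6 stuck-at-0}.
Test 2 (a=0, b=0, c=0, d=0): fault-free M0=0, M1=0, M2=0, M3=0, M4=0, M5=1, M6=1 → 1; observed 0. Eliminates M1 stuck-at-0, M2 stuck-at-0, M4 stuck-at-0, M5 stuck-at-1.
Test 3 (a=0, b=0, c=0, d=1): fault-free M0=0, M1=1, M2=1, M3=1, M4=0, M5=1, M6=1 → 1; observed 1. Eliminates M6 stuck-at-0.
Only M3 stuck-at-1 is consistent with every test.

M3 stuck-at-1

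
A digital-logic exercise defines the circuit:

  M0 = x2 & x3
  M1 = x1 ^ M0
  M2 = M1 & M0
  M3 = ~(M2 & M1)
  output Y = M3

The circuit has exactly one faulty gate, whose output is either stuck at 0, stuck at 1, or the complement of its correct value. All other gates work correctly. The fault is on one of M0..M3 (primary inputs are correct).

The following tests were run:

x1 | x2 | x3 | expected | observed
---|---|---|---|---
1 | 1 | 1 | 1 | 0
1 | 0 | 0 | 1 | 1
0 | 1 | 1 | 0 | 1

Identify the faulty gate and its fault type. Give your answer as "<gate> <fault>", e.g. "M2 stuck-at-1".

M1 inverted output

Fault-free values for test 1 (x1=1, x2=1, x3=1): M0=1, M1=0, M2=0, M3=1, giving Y=1. Observed 0.
Test 1: faults giving observed 0 are {M1 stuck-at-1, M1 inverted output, M3 stuck-at-0, M3 inverted output}.
Test 2 (x1=1, x2=0, x3=0): fault-free M0=0, M1=1, M2=0, M3=1 → 1; observed 1. Eliminates M3 stuck-at-0, M3 inverted output.
Test 3 (x1=0, x2=1, x3=1): fault-free M0=1, M1=1, M2=1, M3=0 → 0; observed 1. Eliminates M1 stuck-at-1.
Only M1 inverted output is consistent with every test.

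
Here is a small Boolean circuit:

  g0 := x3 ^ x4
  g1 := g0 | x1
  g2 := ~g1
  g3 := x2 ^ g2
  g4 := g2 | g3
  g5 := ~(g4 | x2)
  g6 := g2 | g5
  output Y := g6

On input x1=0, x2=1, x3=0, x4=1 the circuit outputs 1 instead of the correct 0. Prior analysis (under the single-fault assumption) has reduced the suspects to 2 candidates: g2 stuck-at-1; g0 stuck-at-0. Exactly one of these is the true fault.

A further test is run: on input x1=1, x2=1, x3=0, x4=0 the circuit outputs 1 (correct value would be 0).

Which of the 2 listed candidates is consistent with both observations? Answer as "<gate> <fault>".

Evaluate each candidate on input x1=1, x2=1, x3=0, x4=0:
  g2 stuck-at-1: g0=0, g1=1, g2=1 [stuck-at-1], g3=0, g4=1, g5=0, g6=1 → 1 — matches
  g0 stuck-at-0: g0=0 [stuck-at-0], g1=1, g2=0, g3=1, g4=1, g5=0, g6=0 → 0 — eliminated
Only g2 stuck-at-1 reproduces the observed 1.

g2 stuck-at-1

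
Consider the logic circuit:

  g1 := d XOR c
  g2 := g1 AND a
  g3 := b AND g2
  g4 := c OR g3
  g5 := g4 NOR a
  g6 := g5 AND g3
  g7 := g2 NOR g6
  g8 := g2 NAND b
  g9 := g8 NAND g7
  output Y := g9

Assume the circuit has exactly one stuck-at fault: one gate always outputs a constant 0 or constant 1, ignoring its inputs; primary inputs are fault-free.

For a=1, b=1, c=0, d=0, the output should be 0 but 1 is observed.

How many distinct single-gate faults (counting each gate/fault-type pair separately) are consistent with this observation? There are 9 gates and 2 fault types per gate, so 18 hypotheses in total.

6

Fault-free: g1=0, g2=0, g3=0, g4=0, g5=0, g6=0, g7=1, g8=1, g9=0 → 0. Observed 1.
  g1: stuck-at-1 ✓; others ✗
  g2: stuck-at-1 ✓; others ✗
  g3: none of the 2 fault types match ✗
  g4: none of the 2 fault types match ✗
  g5: none of the 2 fault types match ✗
  g6: stuck-at-1 ✓; others ✗
  g7: stuck-at-0 ✓; others ✗
  g8: stuck-at-0 ✓; others ✗
  g9: stuck-at-1 ✓; others ✗
Consistent faults: {g1 stuck-at-1, g2 stuck-at-1, g6 stuck-at-1, g7 stuck-at-0, g8 stuck-at-0, g9 stuck-at-1} — 6 in all.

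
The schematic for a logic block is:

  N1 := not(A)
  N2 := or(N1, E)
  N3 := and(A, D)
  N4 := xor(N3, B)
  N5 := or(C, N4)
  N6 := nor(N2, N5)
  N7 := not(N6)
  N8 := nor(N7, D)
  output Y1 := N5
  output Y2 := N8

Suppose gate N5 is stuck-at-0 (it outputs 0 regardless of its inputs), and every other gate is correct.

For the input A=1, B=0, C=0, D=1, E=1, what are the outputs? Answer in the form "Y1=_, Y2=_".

Propagate with N5 forced: N1=0, N2=1, N3=1, N4=1, N5=0 [stuck-at-0], N6=0, N7=1, N8=0.
So the outputs are Y1=0, Y2=0. (Without the fault they would be Y1=1, Y2=0.)

Y1=0, Y2=0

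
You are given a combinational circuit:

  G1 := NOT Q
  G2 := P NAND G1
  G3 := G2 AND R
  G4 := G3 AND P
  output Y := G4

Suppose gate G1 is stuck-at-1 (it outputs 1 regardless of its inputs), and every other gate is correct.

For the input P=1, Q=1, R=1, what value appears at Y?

Propagate with G1 forced: G1=1 [stuck-at-1], G2=0, G3=0, G4=0.
So Y = 0. (Without the fault it would be 1.)

0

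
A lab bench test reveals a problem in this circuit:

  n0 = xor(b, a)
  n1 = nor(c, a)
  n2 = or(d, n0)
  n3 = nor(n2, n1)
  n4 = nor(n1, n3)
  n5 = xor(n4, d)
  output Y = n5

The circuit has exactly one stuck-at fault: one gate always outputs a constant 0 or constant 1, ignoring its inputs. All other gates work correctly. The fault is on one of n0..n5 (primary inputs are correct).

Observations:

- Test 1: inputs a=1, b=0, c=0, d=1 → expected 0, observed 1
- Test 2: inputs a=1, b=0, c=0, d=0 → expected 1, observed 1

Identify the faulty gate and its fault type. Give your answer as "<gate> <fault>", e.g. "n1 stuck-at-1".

n5 stuck-at-1

Fault-free values for test 1 (a=1, b=0, c=0, d=1): n0=1, n1=0, n2=1, n3=0, n4=1, n5=0, giving Y=0. Observed 1.
Test 1: faults giving observed 1 are {n1 stuck-at-1, n2 stuck-at-0, n3 stuck-at-1, n4 stuck-at-0, n5 stuck-at-1}.
Test 2 (a=1, b=0, c=0, d=0): fault-free n0=1, n1=0, n2=1, n3=0, n4=1, n5=1 → 1; observed 1. Eliminates n1 stuck-at-1, n2 stuck-at-0, n3 stuck-at-1, n4 stuck-at-0.
Only n5 stuck-at-1 is consistent with every test.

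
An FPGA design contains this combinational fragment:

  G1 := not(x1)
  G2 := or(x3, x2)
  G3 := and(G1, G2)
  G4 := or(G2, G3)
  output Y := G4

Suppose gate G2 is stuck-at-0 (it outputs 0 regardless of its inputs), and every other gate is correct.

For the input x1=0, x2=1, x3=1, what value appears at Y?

Propagate with G2 forced: G1=1, G2=0 [stuck-at-0], G3=0, G4=0.
So Y = 0. (Without the fault it would be 1.)

0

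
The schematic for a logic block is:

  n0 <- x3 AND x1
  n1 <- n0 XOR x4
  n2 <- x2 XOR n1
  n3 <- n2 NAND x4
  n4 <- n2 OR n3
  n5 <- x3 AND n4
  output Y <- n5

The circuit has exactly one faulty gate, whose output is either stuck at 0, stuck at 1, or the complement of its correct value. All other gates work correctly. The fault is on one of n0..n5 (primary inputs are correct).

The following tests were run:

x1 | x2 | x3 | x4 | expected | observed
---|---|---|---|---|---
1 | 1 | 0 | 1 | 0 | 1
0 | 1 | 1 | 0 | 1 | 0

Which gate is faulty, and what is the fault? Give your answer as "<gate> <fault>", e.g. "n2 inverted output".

Fault-free values for test 1 (x1=1, x2=1, x3=0, x4=1): n0=0, n1=1, n2=0, n3=1, n4=1, n5=0, giving Y=0. Observed 1.
Test 1: faults giving observed 1 are {n5 stuck-at-1, n5 inverted output}.
Test 2 (x1=0, x2=1, x3=1, x4=0): fault-free n0=0, n1=0, n2=1, n3=1, n4=1, n5=1 → 1; observed 0. Eliminates n5 stuck-at-1.
Only n5 inverted output is consistent with every test.

n5 inverted output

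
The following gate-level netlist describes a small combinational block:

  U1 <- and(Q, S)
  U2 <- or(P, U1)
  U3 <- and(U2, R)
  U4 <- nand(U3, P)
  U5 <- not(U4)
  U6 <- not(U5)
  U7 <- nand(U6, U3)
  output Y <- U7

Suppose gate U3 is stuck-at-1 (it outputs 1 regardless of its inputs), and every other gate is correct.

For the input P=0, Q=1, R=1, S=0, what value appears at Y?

Propagate with U3 forced: U1=0, U2=0, U3=1 [stuck-at-1], U4=1, U5=0, U6=1, U7=0.
So Y = 0. (Without the fault it would be 1.)

0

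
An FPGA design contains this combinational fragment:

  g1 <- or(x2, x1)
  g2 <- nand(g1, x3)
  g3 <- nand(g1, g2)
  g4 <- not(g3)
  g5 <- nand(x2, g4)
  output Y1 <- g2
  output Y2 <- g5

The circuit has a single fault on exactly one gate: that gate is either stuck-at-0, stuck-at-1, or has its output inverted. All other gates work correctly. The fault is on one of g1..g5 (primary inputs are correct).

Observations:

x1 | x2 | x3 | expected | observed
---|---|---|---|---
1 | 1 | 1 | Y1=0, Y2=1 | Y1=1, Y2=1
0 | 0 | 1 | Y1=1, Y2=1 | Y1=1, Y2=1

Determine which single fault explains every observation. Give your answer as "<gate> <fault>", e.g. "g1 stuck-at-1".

Fault-free values for test 1 (x1=1, x2=1, x3=1): g1=1, g2=0, g3=1, g4=0, g5=1, giving Y1=0, Y2=1. Observed Y1=1, Y2=1.
Test 1: faults giving observed Y1=1, Y2=1 are {g1 stuck-at-0, g1 inverted output}.
Test 2 (x1=0, x2=0, x3=1): fault-free g1=0, g2=1, g3=1, g4=0, g5=1 → Y1=1, Y2=1; observed Y1=1, Y2=1. Eliminates g1 inverted output.
Only g1 stuck-at-0 is consistent with every test.

g1 stuck-at-0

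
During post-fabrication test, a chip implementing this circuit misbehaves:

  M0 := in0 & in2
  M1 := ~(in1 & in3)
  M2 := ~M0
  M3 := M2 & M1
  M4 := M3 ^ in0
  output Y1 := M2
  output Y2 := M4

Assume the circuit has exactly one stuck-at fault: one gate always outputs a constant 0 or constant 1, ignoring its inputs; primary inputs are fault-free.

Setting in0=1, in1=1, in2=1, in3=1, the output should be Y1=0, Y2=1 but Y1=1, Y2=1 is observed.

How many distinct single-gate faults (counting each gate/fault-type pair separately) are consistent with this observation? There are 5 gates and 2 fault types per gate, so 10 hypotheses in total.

Fault-free: M0=1, M1=0, M2=0, M3=0, M4=1 → Y1=0, Y2=1. Observed Y1=1, Y2=1.
  M0 stuck-at-0: output Y1=1, Y2=1 ✓
  M0 stuck-at-1: output Y1=0, Y2=1 ✗
  M1 stuck-at-0: output Y1=0, Y2=1 ✗
  M1 stuck-at-1: output Y1=0, Y2=1 ✗
  M2 stuck-at-0: output Y1=0, Y2=1 ✗
  M2 stuck-at-1: output Y1=1, Y2=1 ✓
  M3 stuck-at-0: output Y1=0, Y2=1 ✗
  M3 stuck-at-1: output Y1=0, Y2=0 ✗
  M4 stuck-at-0: output Y1=0, Y2=0 ✗
  M4 stuck-at-1: output Y1=0, Y2=1 ✗
Consistent faults: {M0 stuck-at-0, M2 stuck-at-1} — 2 in all.

2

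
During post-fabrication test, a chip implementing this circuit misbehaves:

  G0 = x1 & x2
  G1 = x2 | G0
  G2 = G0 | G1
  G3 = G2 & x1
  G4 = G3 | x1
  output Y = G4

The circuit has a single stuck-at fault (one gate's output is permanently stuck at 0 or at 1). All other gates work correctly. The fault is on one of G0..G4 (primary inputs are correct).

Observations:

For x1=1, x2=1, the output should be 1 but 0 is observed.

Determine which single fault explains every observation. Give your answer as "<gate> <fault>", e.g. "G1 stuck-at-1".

G4 stuck-at-0

Fault-free values for test 1 (x1=1, x2=1): G0=1, G1=1, G2=1, G3=1, G4=1, giving Y=1. Observed 0.
Test 1: faults giving observed 0 are {G4 stuck-at-0}.
Only G4 stuck-at-0 is consistent with every test.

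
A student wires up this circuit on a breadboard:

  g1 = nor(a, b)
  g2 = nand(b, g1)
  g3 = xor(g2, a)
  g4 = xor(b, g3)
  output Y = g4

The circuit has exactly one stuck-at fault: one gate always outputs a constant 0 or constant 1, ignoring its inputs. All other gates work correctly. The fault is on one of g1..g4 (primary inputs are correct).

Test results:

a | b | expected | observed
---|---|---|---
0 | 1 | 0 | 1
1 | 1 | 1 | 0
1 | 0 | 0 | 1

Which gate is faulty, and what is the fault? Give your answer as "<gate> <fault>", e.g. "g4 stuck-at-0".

Fault-free values for test 1 (a=0, b=1): g1=0, g2=1, g3=1, g4=0, giving Y=0. Observed 1.
Test 1: faults giving observed 1 are {g1 stuck-at-1, g2 stuck-at-0, g3 stuck-at-0, g4 stuck-at-1}.
Test 2 (a=1, b=1): fault-free g1=0, g2=1, g3=0, g4=1 → 1; observed 0. Eliminates g3 stuck-at-0, g4 stuck-at-1.
Test 3 (a=1, b=0): fault-free g1=0, g2=1, g3=0, g4=0 → 0; observed 1. Eliminates g1 stuck-at-1.
Only g2 stuck-at-0 is consistent with every test.

g2 stuck-at-0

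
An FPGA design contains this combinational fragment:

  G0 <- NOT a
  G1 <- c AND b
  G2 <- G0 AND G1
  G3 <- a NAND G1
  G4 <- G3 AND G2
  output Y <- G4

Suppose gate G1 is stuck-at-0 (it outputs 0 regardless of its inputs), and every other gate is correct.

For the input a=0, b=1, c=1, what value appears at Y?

0

Propagate with G1 forced: G0=1, G1=0 [stuck-at-0], G2=0, G3=1, G4=0.
So Y = 0. (Without the fault it would be 1.)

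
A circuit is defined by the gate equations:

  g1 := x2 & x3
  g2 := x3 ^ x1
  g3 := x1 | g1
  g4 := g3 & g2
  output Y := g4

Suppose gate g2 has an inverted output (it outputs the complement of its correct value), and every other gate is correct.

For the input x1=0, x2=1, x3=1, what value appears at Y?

Propagate with g2 forced: g1=1, g2=0 [inverted output], g3=1, g4=0.
So Y = 0. (Without the fault it would be 1.)

0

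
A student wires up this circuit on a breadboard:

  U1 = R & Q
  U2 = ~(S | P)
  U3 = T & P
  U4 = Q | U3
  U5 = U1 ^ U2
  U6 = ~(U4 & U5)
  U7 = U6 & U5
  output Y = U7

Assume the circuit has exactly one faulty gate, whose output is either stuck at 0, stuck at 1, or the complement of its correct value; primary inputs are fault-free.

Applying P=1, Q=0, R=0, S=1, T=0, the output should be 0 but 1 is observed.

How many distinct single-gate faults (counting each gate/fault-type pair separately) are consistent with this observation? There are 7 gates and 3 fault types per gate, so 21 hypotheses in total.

8

Fault-free: U1=0, U2=0, U3=0, U4=0, U5=0, U6=1, U7=0 → 0. Observed 1.
  U1: stuck-at-1, inverted output ✓; others ✗
  U2: stuck-at-1, inverted output ✓; others ✗
  U3: none of the 3 fault types match ✗
  U4: none of the 3 fault types match ✗
  U5: stuck-at-1, inverted output ✓; others ✗
  U6: none of the 3 fault types match ✗
  U7: stuck-at-1, inverted output ✓; others ✗
Consistent faults: {U1 stuck-at-1, U1 inverted output, U2 stuck-at-1, U2 inverted output, U5 stuck-at-1, U5 inverted output, U7 stuck-at-1, U7 inverted output} — 8 in all.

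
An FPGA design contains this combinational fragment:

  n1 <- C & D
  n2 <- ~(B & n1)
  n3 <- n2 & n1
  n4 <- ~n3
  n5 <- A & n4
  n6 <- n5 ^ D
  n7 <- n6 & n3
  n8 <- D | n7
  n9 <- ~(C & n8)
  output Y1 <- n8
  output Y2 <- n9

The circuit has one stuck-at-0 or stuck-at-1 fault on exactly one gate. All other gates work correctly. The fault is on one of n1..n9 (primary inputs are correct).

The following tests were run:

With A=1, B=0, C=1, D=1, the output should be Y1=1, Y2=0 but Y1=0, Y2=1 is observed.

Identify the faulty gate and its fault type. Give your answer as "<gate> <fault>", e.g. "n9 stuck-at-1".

Fault-free values for test 1 (A=1, B=0, C=1, D=1): n1=1, n2=1, n3=1, n4=0, n5=0, n6=1, n7=1, n8=1, n9=0, giving Y1=1, Y2=0. Observed Y1=0, Y2=1.
Test 1: faults giving observed Y1=0, Y2=1 are {n8 stuck-at-0}.
Only n8 stuck-at-0 is consistent with every test.

n8 stuck-at-0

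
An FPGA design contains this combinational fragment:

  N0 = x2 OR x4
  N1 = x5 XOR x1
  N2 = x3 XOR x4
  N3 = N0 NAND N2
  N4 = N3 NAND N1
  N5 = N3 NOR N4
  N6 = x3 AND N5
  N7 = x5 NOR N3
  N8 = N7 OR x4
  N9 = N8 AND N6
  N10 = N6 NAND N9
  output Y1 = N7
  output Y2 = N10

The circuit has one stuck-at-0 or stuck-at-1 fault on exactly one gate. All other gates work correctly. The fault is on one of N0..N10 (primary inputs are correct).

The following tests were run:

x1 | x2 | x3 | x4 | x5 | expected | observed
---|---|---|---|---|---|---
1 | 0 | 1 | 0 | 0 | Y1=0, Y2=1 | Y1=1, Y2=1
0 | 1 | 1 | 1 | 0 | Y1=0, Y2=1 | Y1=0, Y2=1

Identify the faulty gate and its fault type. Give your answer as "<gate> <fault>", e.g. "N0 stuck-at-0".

Fault-free values for test 1 (x1=1, x2=0, x3=1, x4=0, x5=0): N0=0, N1=1, N2=1, N3=1, N4=0, N5=0, N6=0, N7=0, N8=0, N9=0, N10=1, giving Y1=0, Y2=1. Observed Y1=1, Y2=1.
Test 1: faults giving observed Y1=1, Y2=1 are {N0 stuck-at-1, N3 stuck-at-0, N7 stuck-at-1}.
Test 2 (x1=0, x2=1, x3=1, x4=1, x5=0): fault-free N0=1, N1=0, N2=0, N3=1, N4=1, N5=0, N6=0, N7=0, N8=1, N9=0, N10=1 → Y1=0, Y2=1; observed Y1=0, Y2=1. Eliminates N3 stuck-at-0, N7 stuck-at-1.
Only N0 stuck-at-1 is consistent with every test.

N0 stuck-at-1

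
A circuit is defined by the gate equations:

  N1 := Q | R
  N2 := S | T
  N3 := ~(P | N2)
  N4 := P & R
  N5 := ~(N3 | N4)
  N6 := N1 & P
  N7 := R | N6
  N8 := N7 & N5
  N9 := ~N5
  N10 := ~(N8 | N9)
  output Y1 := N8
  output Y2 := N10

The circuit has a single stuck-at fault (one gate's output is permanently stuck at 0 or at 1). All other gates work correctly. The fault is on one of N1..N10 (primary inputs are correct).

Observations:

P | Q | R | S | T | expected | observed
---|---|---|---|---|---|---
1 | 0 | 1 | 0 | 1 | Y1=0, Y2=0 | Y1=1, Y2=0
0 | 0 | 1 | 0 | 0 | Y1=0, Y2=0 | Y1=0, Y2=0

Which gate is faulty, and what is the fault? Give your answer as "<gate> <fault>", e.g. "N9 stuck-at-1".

N4 stuck-at-0

Fault-free values for test 1 (P=1, Q=0, R=1, S=0, T=1): N1=1, N2=1, N3=0, N4=1, N5=0, N6=1, N7=1, N8=0, N9=1, N10=0, giving Y1=0, Y2=0. Observed Y1=1, Y2=0.
Test 1: faults giving observed Y1=1, Y2=0 are {N4 stuck-at-0, N5 stuck-at-1, N8 stuck-at-1}.
Test 2 (P=0, Q=0, R=1, S=0, T=0): fault-free N1=1, N2=0, N3=1, N4=0, N5=0, N6=0, N7=1, N8=0, N9=1, N10=0 → Y1=0, Y2=0; observed Y1=0, Y2=0. Eliminates N5 stuck-at-1, N8 stuck-at-1.
Only N4 stuck-at-0 is consistent with every test.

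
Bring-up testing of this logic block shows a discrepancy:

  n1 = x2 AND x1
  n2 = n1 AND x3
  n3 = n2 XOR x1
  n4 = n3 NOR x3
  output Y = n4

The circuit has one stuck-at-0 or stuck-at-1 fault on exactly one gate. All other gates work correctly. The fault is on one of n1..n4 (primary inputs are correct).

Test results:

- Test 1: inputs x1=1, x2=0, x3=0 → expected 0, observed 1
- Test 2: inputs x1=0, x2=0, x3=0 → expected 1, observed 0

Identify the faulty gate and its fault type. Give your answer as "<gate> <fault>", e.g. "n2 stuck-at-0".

Fault-free values for test 1 (x1=1, x2=0, x3=0): n1=0, n2=0, n3=1, n4=0, giving Y=0. Observed 1.
Test 1: faults giving observed 1 are {n2 stuck-at-1, n3 stuck-at-0, n4 stuck-at-1}.
Test 2 (x1=0, x2=0, x3=0): fault-free n1=0, n2=0, n3=0, n4=1 → 1; observed 0. Eliminates n3 stuck-at-0, n4 stuck-at-1.
Only n2 stuck-at-1 is consistent with every test.

n2 stuck-at-1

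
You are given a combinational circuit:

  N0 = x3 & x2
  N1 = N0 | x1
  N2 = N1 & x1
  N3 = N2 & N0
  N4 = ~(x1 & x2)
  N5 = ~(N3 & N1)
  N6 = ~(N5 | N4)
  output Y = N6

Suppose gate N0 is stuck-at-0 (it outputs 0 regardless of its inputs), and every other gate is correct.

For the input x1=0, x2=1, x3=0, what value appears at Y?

Propagate with N0 forced: N0=0 [stuck-at-0], N1=0, N2=0, N3=0, N4=1, N5=1, N6=0.
So Y = 0. (Same as the fault-free value — the fault is masked on this input.)

0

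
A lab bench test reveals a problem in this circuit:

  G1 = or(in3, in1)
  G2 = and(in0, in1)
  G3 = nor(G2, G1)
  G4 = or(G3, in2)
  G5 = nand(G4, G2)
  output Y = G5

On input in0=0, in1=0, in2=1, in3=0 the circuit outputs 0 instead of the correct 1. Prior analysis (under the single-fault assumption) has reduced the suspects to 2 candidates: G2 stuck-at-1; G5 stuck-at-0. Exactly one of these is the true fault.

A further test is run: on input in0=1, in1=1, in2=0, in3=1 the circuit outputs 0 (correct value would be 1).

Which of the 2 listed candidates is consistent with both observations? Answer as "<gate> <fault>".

G5 stuck-at-0

Evaluate each candidate on input in0=1, in1=1, in2=0, in3=1:
  G2 stuck-at-1: G1=1, G2=1 [stuck-at-1], G3=0, G4=0, G5=1 → 1 — eliminated
  G5 stuck-at-0: G1=1, G2=1, G3=0, G4=0, G5=0 [stuck-at-0] → 0 — matches
Only G5 stuck-at-0 reproduces the observed 0.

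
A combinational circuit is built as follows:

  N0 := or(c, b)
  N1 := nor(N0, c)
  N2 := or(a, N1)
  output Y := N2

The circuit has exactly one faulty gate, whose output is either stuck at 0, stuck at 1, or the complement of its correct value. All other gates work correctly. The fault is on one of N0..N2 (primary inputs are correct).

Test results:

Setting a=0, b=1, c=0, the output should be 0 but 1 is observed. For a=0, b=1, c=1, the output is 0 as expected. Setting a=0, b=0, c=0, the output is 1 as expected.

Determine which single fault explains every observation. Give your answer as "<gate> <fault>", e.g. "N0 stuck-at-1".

Fault-free values for test 1 (a=0, b=1, c=0): N0=1, N1=0, N2=0, giving Y=0. Observed 1.
Test 1: faults giving observed 1 are {N0 stuck-at-0, N0 inverted output, N1 stuck-at-1, N1 inverted output, N2 stuck-at-1, N2 inverted output}.
Test 2 (a=0, b=1, c=1): fault-free N0=1, N1=0, N2=0 → 0; observed 0. Eliminates N1 stuck-at-1, N1 inverted output, N2 stuck-at-1, N2 inverted output.
Test 3 (a=0, b=0, c=0): fault-free N0=0, N1=1, N2=1 → 1; observed 1. Eliminates N0 inverted output.
Only N0 stuck-at-0 is consistent with every test.

N0 stuck-at-0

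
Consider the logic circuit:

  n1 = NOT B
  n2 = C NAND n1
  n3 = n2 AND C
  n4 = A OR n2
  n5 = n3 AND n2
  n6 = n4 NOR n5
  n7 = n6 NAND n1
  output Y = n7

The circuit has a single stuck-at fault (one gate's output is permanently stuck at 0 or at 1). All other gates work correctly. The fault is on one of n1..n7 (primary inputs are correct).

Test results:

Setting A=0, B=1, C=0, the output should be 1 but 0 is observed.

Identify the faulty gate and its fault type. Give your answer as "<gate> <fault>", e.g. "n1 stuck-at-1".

Fault-free values for test 1 (A=0, B=1, C=0): n1=0, n2=1, n3=0, n4=1, n5=0, n6=0, n7=1, giving Y=1. Observed 0.
Test 1: faults giving observed 0 are {n7 stuck-at-0}.
Only n7 stuck-at-0 is consistent with every test.

n7 stuck-at-0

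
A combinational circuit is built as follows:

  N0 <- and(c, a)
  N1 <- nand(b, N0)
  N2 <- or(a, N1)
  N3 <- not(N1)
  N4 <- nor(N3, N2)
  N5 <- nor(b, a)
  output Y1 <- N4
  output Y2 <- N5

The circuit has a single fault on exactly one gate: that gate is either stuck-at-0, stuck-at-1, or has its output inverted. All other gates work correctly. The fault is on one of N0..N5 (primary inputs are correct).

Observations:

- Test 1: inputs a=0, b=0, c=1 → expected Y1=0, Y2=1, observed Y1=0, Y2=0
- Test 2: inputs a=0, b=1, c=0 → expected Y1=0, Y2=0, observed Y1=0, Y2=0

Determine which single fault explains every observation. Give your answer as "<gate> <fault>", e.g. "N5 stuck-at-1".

Fault-free values for test 1 (a=0, b=0, c=1): N0=0, N1=1, N2=1, N3=0, N4=0, N5=1, giving Y1=0, Y2=1. Observed Y1=0, Y2=0.
Test 1: faults giving observed Y1=0, Y2=0 are {N5 stuck-at-0, N5 inverted output}.
Test 2 (a=0, b=1, c=0): fault-free N0=0, N1=1, N2=1, N3=0, N4=0, N5=0 → Y1=0, Y2=0; observed Y1=0, Y2=0. Eliminates N5 inverted output.
Only N5 stuck-at-0 is consistent with every test.

N5 stuck-at-0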